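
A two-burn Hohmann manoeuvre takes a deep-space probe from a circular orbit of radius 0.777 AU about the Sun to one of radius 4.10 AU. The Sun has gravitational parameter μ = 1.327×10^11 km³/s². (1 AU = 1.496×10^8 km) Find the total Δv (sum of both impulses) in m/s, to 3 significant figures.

Δv = 16400 m/s

In km: r₁ = 0.777 × 1.496×10^8 = 1.162392×10^8 km; r₂ = 4.10 × 1.496×10^8 = 6.1336×10^8 km.
Semi-major axis of the transfer orbit: a_t = (1.162392×10^8 + 6.1336×10^8)/2 = 3.647996×10^8 km.
Circular speed at r₁: v₁ = √(μ/r₁) = √(1.327×10^11/1.162392×10^8) = 33.79 km/s.
Transfer-orbit speed at r₁ (v² = μ(2/r − 1/a)): v_p = √[μ(2/r₁ − 1/a_t)] = 43.81 km/s.
First burn Δv₁ = |v_p − v₁| = 10.02 km/s.
At r₂, v₂ = √(μ/r₂) = 14.709 km/s.
Transfer-orbit speed at r₂: v_a = √[μ(2/r₂ − 1/a_t)] = 8.3028 km/s.
Second burn Δv₂ = |v₂ − v_a| = 6.406 km/s.
Δv = Δv₁ + Δv₂ = 10.02 + 6.406 = 16.43 km/s.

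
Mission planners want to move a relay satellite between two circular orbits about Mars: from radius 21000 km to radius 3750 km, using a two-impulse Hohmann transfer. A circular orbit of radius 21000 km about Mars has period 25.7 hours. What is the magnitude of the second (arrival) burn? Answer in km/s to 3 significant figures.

Δv₂ = 1.02 km/s

From Kepler's third law T² = 4π²r³/μ at r = 21000 km, T = 25.7 hours = 25.7 × 3600 s = 92520 s: μ = 4π²r³/T² = 42711.7 km³/s².
Semi-major axis of the transfer orbit: a_t = (21000 + 3750)/2 = 12375 km.
Circular speed at r = 3750 km: v_c = √(μ/r) = 3.375 km/s.
Transfer-orbit speed at the same r (vis-viva, a = a_t): v_t = √[μ(2/r − 1/a_t)] = 4.396 km/s.
Δv₂ = |v_t − v_c| = |4.396 − 3.375| = 1.021 km/s.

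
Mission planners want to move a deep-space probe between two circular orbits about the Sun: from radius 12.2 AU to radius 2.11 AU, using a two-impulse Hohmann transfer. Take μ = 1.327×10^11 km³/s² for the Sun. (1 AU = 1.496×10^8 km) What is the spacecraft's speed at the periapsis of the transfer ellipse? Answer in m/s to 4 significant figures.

v = 26770 m/s

In km: r₁ = 12.2 × 1.496×10^8 = 1.82512×10^9 km; r₂ = 2.11 × 1.496×10^8 = 3.15656×10^8 km.
Transfer-ellipse semi-major axis a_t = (r₁ + r₂)/2 = (1.82512×10^9 + 3.15656×10^8)/2 = 1.070388×10^9 km.
The periapsis of the transfer ellipse is at r = 3.15656×10^8 km.
From the vis-viva equation, v = √[μ(2/r − 1/a_t)] = 26.77 km/s.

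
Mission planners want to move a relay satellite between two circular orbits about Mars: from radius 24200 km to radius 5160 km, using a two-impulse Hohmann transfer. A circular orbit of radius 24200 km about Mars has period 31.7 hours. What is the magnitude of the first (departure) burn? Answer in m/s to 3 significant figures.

From Kepler's third law T² = 4π²r³/μ at r = 24200 km, T = 31.7 hours = 31.7 × 3600 s = 1.1412×10^5 s: μ = 4π²r³/T² = 42961.8 km³/s².
Transfer-ellipse semi-major axis a_t = (r₁ + r₂)/2 = (24200 + 5160)/2 = 14680 km.
On the circular orbit at r = 24200 km, v_c = √(μ/r) = 1.3324 km/s.
Transfer-orbit speed at the same r (vis-viva, a = a_t): v_t = √[μ(2/r − 1/a_t)] = 0.78994 km/s.
Δv₁ = |v_t − v_c| = |0.78994 − 1.3324| = 0.5425 km/s.

Δv₁ = 542 m/s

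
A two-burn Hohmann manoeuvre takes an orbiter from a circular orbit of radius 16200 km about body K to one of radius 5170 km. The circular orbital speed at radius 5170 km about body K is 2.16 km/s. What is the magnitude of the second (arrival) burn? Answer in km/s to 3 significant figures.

Δv₂ = 0.500 km/s

From the circular-orbit relation v² = μ/r at r = 5170 km: μ = v²r = (2.16)² × 5170 = 24121.2 km³/s².
Semi-major axis of the transfer orbit: a_t = (16200 + 5170)/2 = 10685 km.
Circular speed at r = 5170 km: v_c = √(μ/r) = 2.1600 km/s.
Transfer-orbit speed at the same r (vis-viva, a = a_t): v_t = √[μ(2/r − 1/a_t)] = 2.6596 km/s.
Δv₂ = |v_t − v_c| = |2.6596 − 2.1600| = 0.4996 km/s.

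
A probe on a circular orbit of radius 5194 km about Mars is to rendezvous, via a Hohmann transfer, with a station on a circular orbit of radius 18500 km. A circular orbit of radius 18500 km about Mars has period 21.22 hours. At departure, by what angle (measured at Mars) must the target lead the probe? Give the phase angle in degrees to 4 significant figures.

φ = 87.76°

From Kepler's third law T² = 4π²r³/μ at r = 18500 km, T = 21.22 hours = 21.22 × 3600 s = 76392 s: μ = 4π²r³/T² = 42833.1 km³/s².
Transfer-ellipse semi-major axis a_t = (r₁ + r₂)/2 = (5194 + 18500)/2 = 11847 km.
Transfer time t = π√(a_t³/μ) = 19574 s.
Target angular speed ω₂ = √(μ/r₂³) = 8.2249×10^-5 rad/s.
Angle swept by the target during transfer: ω₂·t = 1.6099 rad = 92.24°.
The probe traverses 180° on the transfer ellipse, so the target must lead by 180° − 92.24° = 87.76°.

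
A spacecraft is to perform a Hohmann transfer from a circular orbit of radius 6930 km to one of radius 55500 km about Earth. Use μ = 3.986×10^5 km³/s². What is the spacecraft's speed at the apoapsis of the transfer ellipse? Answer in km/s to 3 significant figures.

Transfer-ellipse semi-major axis a_t = (r₁ + r₂)/2 = (6930 + 55500)/2 = 31215 km.
At apoapsis, r = 55500 km.
From the vis-viva equation, v = √[μ(2/r − 1/a_t)] = 1.263 km/s.

v = 1.26 km/s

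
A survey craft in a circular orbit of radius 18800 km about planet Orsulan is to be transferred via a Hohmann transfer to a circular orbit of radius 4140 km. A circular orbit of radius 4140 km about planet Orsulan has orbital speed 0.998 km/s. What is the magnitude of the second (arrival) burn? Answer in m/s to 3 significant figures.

From the circular-orbit relation v² = μ/r at r = 4140 km: μ = v²r = (0.998)² × 4140 = 4123.46 km³/s².
Semi-major axis of the transfer orbit: a_t = (18800 + 4140)/2 = 11470 km.
Circular speed at r = 4140 km: v_c = √(μ/r) = 0.99800 km/s.
Vis-viva on the transfer ellipse at r = 4140 km gives v_t = √[μ(2/r − 1/a_t)] = 1.2777 km/s.
Δv₂ = |v_t − v_c| = |1.2777 − 0.99800| = 0.2797 km/s.

Δv₂ = 280 m/s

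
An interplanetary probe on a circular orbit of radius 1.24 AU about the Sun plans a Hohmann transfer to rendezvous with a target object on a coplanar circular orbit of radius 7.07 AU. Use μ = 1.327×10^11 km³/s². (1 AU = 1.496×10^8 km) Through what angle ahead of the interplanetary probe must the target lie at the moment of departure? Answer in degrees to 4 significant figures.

In km: r₁ = 1.24 × 1.496×10^8 = 1.85504×10^8 km; r₂ = 7.07 × 1.496×10^8 = 1.057672×10^9 km.
The Hohmann ellipse has a_t = (r₁ + r₂)/2 = 6.21588×10^8 km.
Transfer time t = π√(a_t³/μ) = 1.3365×10^8 s.
The target's mean motion on its circular orbit is ω₂ = √(μ/r₂³) = 1.0590×10^-8 rad/s.
Angle swept by the target during transfer: ω₂·t = 1.4154 rad = 81.10°.
The interplanetary probe traverses 180° on the transfer ellipse, so the target must lead by 180° − 81.10° = 98.90°.

φ = 98.90°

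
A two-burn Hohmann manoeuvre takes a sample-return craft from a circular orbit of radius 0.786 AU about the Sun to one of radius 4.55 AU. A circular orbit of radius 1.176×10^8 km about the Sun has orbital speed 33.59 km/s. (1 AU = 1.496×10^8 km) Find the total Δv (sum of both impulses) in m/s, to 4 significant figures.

From the circular-orbit relation v² = μ/r at r = 1.176×10^8 km: μ = v²r = (33.59)² × 1.176×10^8 = 1.32687×10^11 km³/s².
In km: r₁ = 0.786 × 1.496×10^8 = 1.175856×10^8 km; r₂ = 4.55 × 1.496×10^8 = 6.8068×10^8 km.
The Hohmann ellipse has a_t = (r₁ + r₂)/2 = 3.991328×10^8 km.
Circular speed at r₁: v₁ = √(μ/r₁) = √(1.32687×10^11/1.175856×10^8) = 33.59 km/s.
On the transfer ellipse at r₁, v² = μ(2/r − 1/a) gives v_p = √[μ(2/r₁ − 1/a_t)] = 43.87 km/s.
First burn Δv₁ = |v_p − v₁| = 10.28 km/s.
Circular speed at r₂: v₂ = √(μ/r₂) = 13.962 km/s.
Transfer-orbit speed at r₂: v_a = √[μ(2/r₂ − 1/a_t)] = 7.5781 km/s.
Second burn Δv₂ = |v₂ − v_a| = 6.384 km/s.
Δv = Δv₁ + Δv₂ = 10.28 + 6.384 = 16.66 km/s.

Δv = 16660 m/s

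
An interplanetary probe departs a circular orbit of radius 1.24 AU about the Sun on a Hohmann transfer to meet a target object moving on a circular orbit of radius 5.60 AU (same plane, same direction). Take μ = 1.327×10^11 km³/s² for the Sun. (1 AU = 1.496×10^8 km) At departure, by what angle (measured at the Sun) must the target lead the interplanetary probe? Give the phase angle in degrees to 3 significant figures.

In km: r₁ = 1.24 × 1.496×10^8 = 1.85504×10^8 km; r₂ = 5.60 × 1.496×10^8 = 8.3776×10^8 km.
The Hohmann ellipse has a_t = (r₁ + r₂)/2 = 5.11632×10^8 km.
The half-period of the transfer ellipse is t = π√(a_t³/μ) = 9.9805×10^7 s.
Target angular speed ω₂ = √(μ/r₂³) = 1.5023×10^-8 rad/s.
Angle swept by the target during transfer: ω₂·t = 1.4994 rad = 85.91°.
The interplanetary probe traverses 180° on the transfer ellipse, so the target must lead by 180° − 85.91° = 94.1°.

φ = 94.1°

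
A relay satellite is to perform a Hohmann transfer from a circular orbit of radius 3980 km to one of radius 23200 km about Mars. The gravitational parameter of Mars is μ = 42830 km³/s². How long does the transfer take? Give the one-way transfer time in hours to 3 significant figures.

Transfer-ellipse semi-major axis a_t = (r₁ + r₂)/2 = (3980 + 23200)/2 = 13590 km.
Half the transfer-orbit period gives t = π√(a_t³/μ) = 24050 s.
Converting: 24050 s ÷ 3600 s/hour = 6.68 hours.

t = 6.68 hours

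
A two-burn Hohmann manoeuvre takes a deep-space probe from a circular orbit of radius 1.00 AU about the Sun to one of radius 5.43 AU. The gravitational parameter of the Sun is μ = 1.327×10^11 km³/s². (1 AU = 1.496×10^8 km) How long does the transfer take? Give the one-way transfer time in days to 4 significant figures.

In km: r₁ = 1.00 × 1.496×10^8 = 1.496×10^8 km; r₂ = 5.43 × 1.496×10^8 = 8.12328×10^8 km.
Semi-major axis of the transfer orbit: a_t = (1.496×10^8 + 8.12328×10^8)/2 = 4.80964×10^8 km.
Half the transfer-orbit period gives t = π√(a_t³/μ) = 9.097×10^7 s.
Converting: 9.097×10^7 s ÷ 86400 s/day = 1053 days.

t = 1053 days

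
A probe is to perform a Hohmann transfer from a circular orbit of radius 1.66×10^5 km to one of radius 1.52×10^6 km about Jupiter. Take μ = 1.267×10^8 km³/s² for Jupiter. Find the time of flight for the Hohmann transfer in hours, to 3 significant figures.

t = 60.0 hours

The Hohmann ellipse has a_t = (r₁ + r₂)/2 = 8.430×10^5 km.
By Kepler's third law the transfer-orbit period is T = 2π√(a_t³/μ), so t = T/2 = 2.160×10^5 s.
Converting: 2.160×10^5 s ÷ 3600 s/hour = 60.0 hours.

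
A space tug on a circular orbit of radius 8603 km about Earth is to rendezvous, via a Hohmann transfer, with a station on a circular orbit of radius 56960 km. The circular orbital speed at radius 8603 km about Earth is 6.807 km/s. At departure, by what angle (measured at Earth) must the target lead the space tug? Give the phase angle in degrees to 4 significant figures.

From the circular-orbit relation v² = μ/r at r = 8603 km: μ = v²r = (6.807)² × 8603 = 3.98622×10^5 km³/s².
The Hohmann ellipse has a_t = (r₁ + r₂)/2 = 32781.5 km.
The half-period of the transfer ellipse is t = π√(a_t³/μ) = 29533 s.
The target's mean motion on its circular orbit is ω₂ = √(μ/r₂³) = 4.6444×10^-5 rad/s.
Angle swept by the target during transfer: ω₂·t = 1.3716 rad = 78.59°.
The space tug traverses 180° on the transfer ellipse, so the target must lead by 180° − 78.59° = 101.4°.

φ = 101.4°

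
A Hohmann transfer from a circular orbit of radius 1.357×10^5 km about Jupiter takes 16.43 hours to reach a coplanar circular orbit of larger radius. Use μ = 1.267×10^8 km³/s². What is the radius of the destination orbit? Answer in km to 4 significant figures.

Transfer time t = 16.43 hours = 59148 s, and t = π√(a_t³/μ).
So a_t = (μ t²/π²)^(1/3) = (1.267×10^8 × (59148)² / π²)^(1/3) = 3.5546×10^5 km.
Since a_t = (r₁ + r₂)/2, r₂ = 2a_t − r₁ = 2×3.5546×10^5 − 1.357×10^5 = 5.7522×10^5 km.

r₂ = 5.752×10^5 km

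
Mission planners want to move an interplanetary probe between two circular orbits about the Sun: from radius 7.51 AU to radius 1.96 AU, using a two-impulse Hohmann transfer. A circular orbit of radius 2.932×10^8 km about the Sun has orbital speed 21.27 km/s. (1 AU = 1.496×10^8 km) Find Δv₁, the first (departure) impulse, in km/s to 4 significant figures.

Δv₁ = 3.875 km/s

From the circular-orbit relation v² = μ/r at r = 2.932×10^8 km: μ = v²r = (21.27)² × 2.932×10^8 = 1.32647×10^11 km³/s².
In km: r₁ = 7.51 × 1.496×10^8 = 1.123496×10^9 km; r₂ = 1.96 × 1.496×10^8 = 2.93216×10^8 km.
Semi-major axis of the transfer orbit: a_t = (1.123496×10^9 + 2.93216×10^8)/2 = 7.08356×10^8 km.
On the circular orbit at r = 1.123496×10^9 km, v_c = √(μ/r) = 10.866 km/s.
Vis-viva on the transfer ellipse at r = 1.123496×10^9 km gives v_t = √[μ(2/r − 1/a_t)] = 6.9909 km/s.
Δv₁ = |v_t − v_c| = |6.9909 − 10.866| = 3.875 km/s.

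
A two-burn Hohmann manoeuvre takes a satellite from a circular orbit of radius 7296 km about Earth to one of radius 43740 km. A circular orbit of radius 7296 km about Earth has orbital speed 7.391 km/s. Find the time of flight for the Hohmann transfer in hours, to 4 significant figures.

From the circular-orbit relation v² = μ/r at r = 7296 km: μ = v²r = (7.391)² × 7296 = 3.98558×10^5 km³/s².
Transfer-ellipse semi-major axis a_t = (r₁ + r₂)/2 = (7296 + 43740)/2 = 25518 km.
Transfer time t = π√(a_t³/μ) = π√((25518)³ / 3.98558×10^5) = 20285 s.
Converting: 20285 s ÷ 3600 s/hour = 5.635 hours.

t = 5.635 hours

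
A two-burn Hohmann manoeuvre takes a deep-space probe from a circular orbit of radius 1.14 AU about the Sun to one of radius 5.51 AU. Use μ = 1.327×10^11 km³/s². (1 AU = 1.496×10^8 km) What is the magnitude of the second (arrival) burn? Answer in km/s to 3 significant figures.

Δv₂ = 5.26 km/s

In km: r₁ = 1.14 × 1.496×10^8 = 1.70544×10^8 km; r₂ = 5.51 × 1.496×10^8 = 8.24296×10^8 km.
Semi-major axis of the transfer orbit: a_t = (1.70544×10^8 + 8.24296×10^8)/2 = 4.9742×10^8 km.
On the circular orbit at r = 8.24296×10^8 km, v_c = √(μ/r) = 12.688 km/s.
Transfer-orbit speed at the same r (vis-viva, a = a_t): v_t = √[μ(2/r − 1/a_t)] = 7.4293 km/s.
Δv₂ = |v_t − v_c| = |7.4293 − 12.688| = 5.259 km/s.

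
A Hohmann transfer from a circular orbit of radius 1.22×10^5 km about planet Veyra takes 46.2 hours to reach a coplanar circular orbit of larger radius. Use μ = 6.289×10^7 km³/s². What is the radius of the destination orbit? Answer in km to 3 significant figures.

Transfer time t = 46.2 hours = 1.6632×10^5 s, and t = π√(a_t³/μ).
So a_t = (μ t²/π²)^(1/3) = (6.289×10^7 × (1.6632×10^5)² / π²)^(1/3) = 5.6069×10^5 km.
Since a_t = (r₁ + r₂)/2, r₂ = 2a_t − r₁ = 2×5.6069×10^5 − 1.220×10^5 = 9.9938×10^5 km.

r₂ = 9.99×10^5 km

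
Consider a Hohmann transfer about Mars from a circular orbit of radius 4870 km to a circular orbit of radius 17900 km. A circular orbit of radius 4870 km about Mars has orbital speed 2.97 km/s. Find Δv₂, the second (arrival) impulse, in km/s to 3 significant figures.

Δv₂ = 0.536 km/s

From the circular-orbit relation v² = μ/r at r = 4870 km: μ = v²r = (2.97)² × 4870 = 42957.8 km³/s².
The Hohmann ellipse has a_t = (r₁ + r₂)/2 = 11385 km.
On the circular orbit at r = 17900 km, v_c = √(μ/r) = 1.549 km/s.
Transfer-orbit speed at the same r (vis-viva, a = a_t): v_t = √[μ(2/r − 1/a_t)] = 1.013 km/s.
Δv₂ = |v_t − v_c| = |1.013 − 1.549| = 0.5360 km/s.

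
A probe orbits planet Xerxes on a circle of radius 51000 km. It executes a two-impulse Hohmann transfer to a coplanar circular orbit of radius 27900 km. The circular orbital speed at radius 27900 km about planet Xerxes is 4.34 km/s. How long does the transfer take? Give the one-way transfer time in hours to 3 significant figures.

t = 9.43 hours

From the circular-orbit relation v² = μ/r at r = 27900 km: μ = v²r = (4.34)² × 27900 = 5.25513×10^5 km³/s².
Transfer-ellipse semi-major axis a_t = (r₁ + r₂)/2 = (51000 + 27900)/2 = 39450 km.
By Kepler's third law the transfer-orbit period is T = 2π√(a_t³/μ), so t = T/2 = 33960 s.
Converting: 33960 s ÷ 3600 s/hour = 9.43 hours.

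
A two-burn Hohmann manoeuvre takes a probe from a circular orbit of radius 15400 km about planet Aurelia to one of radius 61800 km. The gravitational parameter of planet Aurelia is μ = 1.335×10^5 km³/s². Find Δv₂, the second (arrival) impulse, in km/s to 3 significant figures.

Δv₂ = 0.541 km/s

Transfer-ellipse semi-major axis a_t = (r₁ + r₂)/2 = (15400 + 61800)/2 = 38600 km.
Circular speed at r = 61800 km: v_c = √(μ/r) = 1.46976 km/s.
Transfer-orbit speed at the same r (vis-viva, a = a_t): v_t = √[μ(2/r − 1/a_t)] = 0.928353 km/s.
Δv₂ = |v_t − v_c| = |0.928353 − 1.46976| = 0.5414 km/s.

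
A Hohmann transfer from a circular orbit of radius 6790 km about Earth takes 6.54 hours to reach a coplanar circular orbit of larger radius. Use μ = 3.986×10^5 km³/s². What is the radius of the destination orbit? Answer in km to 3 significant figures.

Transfer time t = 6.54 hours = 23544 s, and t = π√(a_t³/μ).
So a_t = (μ t²/π²)^(1/3) = (3.986×10^5 × (23544)² / π²)^(1/3) = 28184 km.
Since a_t = (r₁ + r₂)/2, r₂ = 2a_t − r₁ = 2×28184 − 6790 = 49578 km.

r₂ = 49600 km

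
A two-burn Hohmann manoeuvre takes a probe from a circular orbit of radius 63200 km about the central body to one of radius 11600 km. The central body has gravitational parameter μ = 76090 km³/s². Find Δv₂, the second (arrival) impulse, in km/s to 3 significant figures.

Δv₂ = 0.768 km/s

The Hohmann ellipse has a_t = (r₁ + r₂)/2 = 37400 km.
On the circular orbit at r = 11600 km, v_c = √(μ/r) = 2.5611 km/s.
Vis-viva on the transfer ellipse at r = 11600 km gives v_t = √[μ(2/r − 1/a_t)] = 3.3293 km/s.
Δv₂ = |v_t − v_c| = |3.3293 − 2.5611| = 0.7682 km/s.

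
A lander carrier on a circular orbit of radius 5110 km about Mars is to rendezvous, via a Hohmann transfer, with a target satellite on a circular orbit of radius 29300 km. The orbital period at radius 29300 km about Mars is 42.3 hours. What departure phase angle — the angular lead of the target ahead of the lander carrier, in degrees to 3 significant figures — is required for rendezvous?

φ = 99.0°

From Kepler's third law T² = 4π²r³/μ at r = 29300 km, T = 42.3 hours = 42.3 × 3600 s = 1.5228×10^5 s: μ = 4π²r³/T² = 42823.0 km³/s².
Transfer-ellipse semi-major axis a_t = (r₁ + r₂)/2 = (5110 + 29300)/2 = 17205 km.
Transfer time t = π√(a_t³/μ) = 34260 s.
Target angular speed ω₂ = √(μ/r₂³) = 4.126×10^-5 rad/s.
Angle swept by the target during transfer: ω₂·t = 1.4136 rad = 80.99°.
The lander carrier traverses 180° on the transfer ellipse, so the target must lead by 180° − 80.99° = 99.0°.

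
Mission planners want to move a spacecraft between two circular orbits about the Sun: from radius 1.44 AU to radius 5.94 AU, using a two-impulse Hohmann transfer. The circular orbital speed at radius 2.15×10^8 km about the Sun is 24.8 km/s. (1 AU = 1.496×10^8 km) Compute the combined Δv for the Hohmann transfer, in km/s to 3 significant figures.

Δv = 11.2 km/s

From the circular-orbit relation v² = μ/r at r = 2.15×10^8 km: μ = v²r = (24.8)² × 2.15×10^8 = 1.32234×10^11 km³/s².
In km: r₁ = 1.44 × 1.496×10^8 = 2.15424×10^8 km; r₂ = 5.94 × 1.496×10^8 = 8.88624×10^8 km.
The Hohmann ellipse has a_t = (r₁ + r₂)/2 = 5.52024×10^8 km.
Circular speed at r₁: v₁ = √(μ/r₁) = √(1.32234×10^11/2.15424×10^8) = 24.7756 km/s.
On the transfer ellipse at r₁, v² = μ(2/r − 1/a) gives v_p = √[μ(2/r₁ − 1/a_t)] = 31.4343 km/s.
First burn Δv₁ = |v_p − v₁| = 6.659 km/s.
Circular speed at r₂: v₂ = √(μ/r₂) = 12.1987 km/s.
Transfer-orbit speed at r₂: v_a = √[μ(2/r₂ − 1/a_t)] = 7.62044 km/s.
Second burn Δv₂ = |v₂ − v_a| = 4.578 km/s.
Total Δv = Δv₁ + Δv₂ = 11.24 km/s.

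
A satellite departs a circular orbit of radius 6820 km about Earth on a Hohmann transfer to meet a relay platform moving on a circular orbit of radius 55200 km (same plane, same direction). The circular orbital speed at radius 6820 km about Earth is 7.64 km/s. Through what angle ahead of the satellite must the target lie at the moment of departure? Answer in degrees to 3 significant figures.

φ = 104°

From the circular-orbit relation v² = μ/r at r = 6820 km: μ = v²r = (7.64)² × 6820 = 3.98081×10^5 km³/s².
Semi-major axis of the transfer orbit: a_t = (6820 + 55200)/2 = 31010 km.
The half-period of the transfer ellipse is t = π√(a_t³/μ) = 27190 s.
Target angular speed ω₂ = √(μ/r₂³) = 4.865×10^-5 rad/s.
Angle swept by the target during transfer: ω₂·t = 1.3228 rad = 75.79°.
Arrival is 180° from departure on the ellipse, so φ = 180° − 75.79° = 104°.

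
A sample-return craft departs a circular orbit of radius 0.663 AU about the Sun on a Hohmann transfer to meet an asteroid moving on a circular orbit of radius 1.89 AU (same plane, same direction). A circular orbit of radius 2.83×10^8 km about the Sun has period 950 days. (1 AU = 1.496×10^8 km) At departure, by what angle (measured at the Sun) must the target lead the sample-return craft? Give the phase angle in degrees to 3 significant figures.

φ = 80.1°

From Kepler's third law T² = 4π²r³/μ at r = 2.83×10^8 km, T = 950 days = 950 × 86400 s = 8.208×10^7 s: μ = 4π²r³/T² = 1.32814×10^11 km³/s².
In km: r₁ = 0.663 × 1.496×10^8 = 9.91848×10^7 km; r₂ = 1.89 × 1.496×10^8 = 2.82744×10^8 km.
Transfer-ellipse semi-major axis a_t = (r₁ + r₂)/2 = (9.91848×10^7 + 2.82744×10^8)/2 = 1.909644×10^8 km.
Transfer time t = π√(a_t³/μ) = 2.275×10^7 s.
Target angular speed ω₂ = √(μ/r₂³) = 7.665×10^-8 rad/s.
Angle swept by the target during transfer: ω₂·t = 1.7438 rad = 99.91°.
The sample-return craft traverses 180° on the transfer ellipse, so the target must lead by 180° − 99.91° = 80.1°.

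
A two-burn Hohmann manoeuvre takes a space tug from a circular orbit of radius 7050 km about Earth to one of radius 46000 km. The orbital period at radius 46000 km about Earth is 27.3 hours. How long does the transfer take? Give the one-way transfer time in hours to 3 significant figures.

t = 5.98 hours

From Kepler's third law T² = 4π²r³/μ at r = 46000 km, T = 27.3 hours = 27.3 × 3600 s = 98280 s: μ = 4π²r³/T² = 3.97835×10^5 km³/s².
The Hohmann ellipse has a_t = (r₁ + r₂)/2 = 26525 km.
Transfer time t = π√(a_t³/μ) = π√((26525)³ / 3.97835×10^5) = 21520 s.
Converting: 21520 s ÷ 3600 s/hour = 5.98 hours.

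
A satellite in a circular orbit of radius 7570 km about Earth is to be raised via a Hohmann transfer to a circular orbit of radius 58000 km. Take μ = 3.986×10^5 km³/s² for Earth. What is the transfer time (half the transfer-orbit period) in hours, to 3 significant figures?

t = 8.21 hours

Semi-major axis of the transfer orbit: a_t = (7570 + 58000)/2 = 32785 km.
By Kepler's third law the transfer-orbit period is T = 2π√(a_t³/μ), so t = T/2 = 29540 s.
Converting: 29540 s ÷ 3600 s/hour = 8.21 hours.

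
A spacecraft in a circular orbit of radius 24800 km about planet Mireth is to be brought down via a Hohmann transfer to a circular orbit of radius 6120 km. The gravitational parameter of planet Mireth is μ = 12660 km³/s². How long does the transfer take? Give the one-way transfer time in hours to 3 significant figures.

t = 14.9 hours

The Hohmann ellipse has a_t = (r₁ + r₂)/2 = 15460 km.
By Kepler's third law the transfer-orbit period is T = 2π√(a_t³/μ), so t = T/2 = 53670 s.
Converting: 53670 s ÷ 3600 s/hour = 14.9 hours.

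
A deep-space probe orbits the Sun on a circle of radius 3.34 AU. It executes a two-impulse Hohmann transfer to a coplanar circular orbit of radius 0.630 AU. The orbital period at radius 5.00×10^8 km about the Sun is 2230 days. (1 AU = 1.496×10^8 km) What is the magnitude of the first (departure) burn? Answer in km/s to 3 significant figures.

Δv₁ = 7.12 km/s

From Kepler's third law T² = 4π²r³/μ at r = 5.00×10^8 km, T = 2230 days = 2230 × 86400 s = 1.92672×10^8 s: μ = 4π²r³/T² = 1.32933×10^11 km³/s².
In km: r₁ = 3.34 × 1.496×10^8 = 4.99664×10^8 km; r₂ = 0.630 × 1.496×10^8 = 9.4248×10^7 km.
Transfer-ellipse semi-major axis a_t = (r₁ + r₂)/2 = (4.99664×10^8 + 9.4248×10^7)/2 = 2.96956×10^8 km.
Circular speed at r = 4.99664×10^8 km: v_c = √(μ/r) = 16.311 km/s.
Vis-viva on the transfer ellipse at r = 4.99664×10^8 km gives v_t = √[μ(2/r − 1/a_t)] = 9.1890 km/s.
Δv₁ = |v_t − v_c| = |9.1890 − 16.311| = 7.122 km/s.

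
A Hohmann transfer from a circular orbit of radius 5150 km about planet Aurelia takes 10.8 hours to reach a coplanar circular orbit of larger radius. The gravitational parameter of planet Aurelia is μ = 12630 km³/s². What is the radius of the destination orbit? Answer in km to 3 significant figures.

r₂ = 19800 km

Transfer time t = 10.8 hours = 38880 s, and t = π√(a_t³/μ).
So a_t = (μ t²/π²)^(1/3) = (12630 × (38880)² / π²)^(1/3) = 12460 km.
Since a_t = (r₁ + r₂)/2, r₂ = 2a_t − r₁ = 2×12460 − 5150 = 19770 km.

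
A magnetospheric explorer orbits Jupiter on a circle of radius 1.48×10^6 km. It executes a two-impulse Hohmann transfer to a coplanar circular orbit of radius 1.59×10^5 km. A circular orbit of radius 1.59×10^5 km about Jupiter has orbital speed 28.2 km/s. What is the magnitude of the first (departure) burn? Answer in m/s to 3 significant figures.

Δv₁ = 5170 m/s

From the circular-orbit relation v² = μ/r at r = 1.59×10^5 km: μ = v²r = (28.2)² × 1.59×10^5 = 1.26443×10^8 km³/s².
Transfer-ellipse semi-major axis a_t = (r₁ + r₂)/2 = (1.480×10^6 + 1.590×10^5)/2 = 8.195×10^5 km.
On the circular orbit at r = 1.480×10^6 km, v_c = √(μ/r) = 9.243 km/s.
Vis-viva on the transfer ellipse at r = 1.480×10^6 km gives v_t = √[μ(2/r − 1/a_t)] = 4.071 km/s.
Δv₁ = |v_t − v_c| = |4.071 − 9.243| = 5.172 km/s.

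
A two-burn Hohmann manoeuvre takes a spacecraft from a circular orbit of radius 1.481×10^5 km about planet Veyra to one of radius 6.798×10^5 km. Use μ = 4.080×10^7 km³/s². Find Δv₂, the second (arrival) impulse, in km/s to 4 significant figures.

The Hohmann ellipse has a_t = (r₁ + r₂)/2 = 4.1395×10^5 km.
On the circular orbit at r = 6.798×10^5 km, v_c = √(μ/r) = 7.747 km/s.
Vis-viva on the transfer ellipse at r = 6.798×10^5 km gives v_t = √[μ(2/r − 1/a_t)] = 4.634 km/s.
Δv₂ = |v_t − v_c| = |4.634 − 7.747| = 3.113 km/s.

Δv₂ = 3.113 km/s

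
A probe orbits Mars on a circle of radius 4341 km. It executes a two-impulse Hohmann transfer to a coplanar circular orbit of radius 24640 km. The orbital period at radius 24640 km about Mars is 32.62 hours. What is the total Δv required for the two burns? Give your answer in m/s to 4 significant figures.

Δv = 1552 m/s

From Kepler's third law T² = 4π²r³/μ at r = 24640 km, T = 32.62 hours = 32.62 × 3600 s = 1.17432×10^5 s: μ = 4π²r³/T² = 42826.1 km³/s².
Semi-major axis of the transfer orbit: a_t = (4341 + 24640)/2 = 14490.5 km.
Circular speed at r₁: v₁ = √(μ/r₁) = √(42826.1/4341) = 3.1409 km/s.
On the transfer ellipse at r₁, v² = μ(2/r − 1/a) gives v_p = √[μ(2/r₁ − 1/a_t)] = 4.0958 km/s.
First burn Δv₁ = |v_p − v₁| = 0.9549 km/s.
Circular speed at r₂: v₂ = √(μ/r₂) = 1.3184 km/s.
Transfer-orbit speed at r₂: v_a = √[μ(2/r₂ − 1/a_t)] = 0.72158 km/s.
Second burn Δv₂ = |v₂ − v_a| = 0.5968 km/s.
Δv = Δv₁ + Δv₂ = 0.9549 + 0.5968 = 1.552 km/s.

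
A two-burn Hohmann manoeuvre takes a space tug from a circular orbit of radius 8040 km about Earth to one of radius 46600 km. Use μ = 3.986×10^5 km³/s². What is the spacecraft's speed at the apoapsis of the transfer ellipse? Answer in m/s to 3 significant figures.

v = 1590 m/s

The Hohmann ellipse has a_t = (r₁ + r₂)/2 = 27320 km.
At apoapsis, r = 46600 km.
Applying v² = μ(2/r − 1/a_t): v = 1.587 km/s.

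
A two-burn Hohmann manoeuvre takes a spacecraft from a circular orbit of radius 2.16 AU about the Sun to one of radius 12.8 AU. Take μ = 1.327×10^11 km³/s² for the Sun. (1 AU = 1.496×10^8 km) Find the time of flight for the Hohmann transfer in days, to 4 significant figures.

In km: r₁ = 2.16 × 1.496×10^8 = 3.23136×10^8 km; r₂ = 12.8 × 1.496×10^8 = 1.91488×10^9 km.
The Hohmann ellipse has a_t = (r₁ + r₂)/2 = 1.119008×10^9 km.
Half the transfer-orbit period gives t = π√(a_t³/μ) = 3.228×10^8 s.
Converting: 3.228×10^8 s ÷ 86400 s/day = 3736 days.

t = 3736 days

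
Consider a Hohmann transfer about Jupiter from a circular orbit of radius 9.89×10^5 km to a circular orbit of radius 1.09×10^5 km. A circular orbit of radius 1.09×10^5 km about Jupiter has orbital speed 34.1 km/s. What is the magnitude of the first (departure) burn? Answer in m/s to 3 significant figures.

Δv₁ = 6280 m/s

From the circular-orbit relation v² = μ/r at r = 1.09×10^5 km: μ = v²r = (34.1)² × 1.09×10^5 = 1.26746×10^8 km³/s².
Transfer-ellipse semi-major axis a_t = (r₁ + r₂)/2 = (9.890×10^5 + 1.090×10^5)/2 = 5.490×10^5 km.
Circular speed at r = 9.890×10^5 km: v_c = √(μ/r) = 11.32 km/s.
Transfer-orbit speed at the same r (vis-viva, a = a_t): v_t = √[μ(2/r − 1/a_t)] = 5.044 km/s.
Δv₁ = |v_t − v_c| = |5.044 − 11.32| = 6.276 km/s.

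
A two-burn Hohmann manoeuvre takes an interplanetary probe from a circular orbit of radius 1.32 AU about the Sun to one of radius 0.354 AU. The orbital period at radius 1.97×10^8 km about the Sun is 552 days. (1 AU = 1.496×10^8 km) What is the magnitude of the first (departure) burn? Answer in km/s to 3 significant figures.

From Kepler's third law T² = 4π²r³/μ at r = 1.97×10^8 km, T = 552 days = 552 × 86400 s = 4.76928×10^7 s: μ = 4π²r³/T² = 1.32694×10^11 km³/s².
In km: r₁ = 1.32 × 1.496×10^8 = 1.97472×10^8 km; r₂ = 0.354 × 1.496×10^8 = 5.29584×10^7 km.
The Hohmann ellipse has a_t = (r₁ + r₂)/2 = 1.252152×10^8 km.
Circular speed at r = 1.97472×10^8 km: v_c = √(μ/r) = 25.922 km/s.
Vis-viva on the transfer ellipse at r = 1.97472×10^8 km gives v_t = √[μ(2/r − 1/a_t)] = 16.858 km/s.
Δv₁ = |v_t − v_c| = |16.858 − 25.922| = 9.064 km/s.

Δv₁ = 9.06 km/s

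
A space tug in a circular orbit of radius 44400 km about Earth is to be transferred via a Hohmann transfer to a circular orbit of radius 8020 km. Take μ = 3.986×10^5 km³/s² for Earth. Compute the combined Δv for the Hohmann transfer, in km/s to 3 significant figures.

The Hohmann ellipse has a_t = (r₁ + r₂)/2 = 26210 km.
Circular speed at r₁: v₁ = √(μ/r₁) = √(3.986×10^5/44400) = 2.996 km/s.
Transfer-orbit speed at r₁ (vis-viva): v_a = √[μ(2/r₁ − 1/a_t)] = 1.657 km/s.
First burn Δv₁ = |v_a − v₁| = 1.339 km/s.
Circular speed at r₂: v₂ = √(μ/r₂) = 7.050 km/s.
Transfer-orbit speed at r₂: v_p = √[μ(2/r₂ − 1/a_t)] = 9.176 km/s.
Second burn Δv₂ = |v₂ − v_p| = 2.126 km/s.
Total Δv = Δv₁ + Δv₂ = 3.465 km/s.

Δv = 3.46 km/s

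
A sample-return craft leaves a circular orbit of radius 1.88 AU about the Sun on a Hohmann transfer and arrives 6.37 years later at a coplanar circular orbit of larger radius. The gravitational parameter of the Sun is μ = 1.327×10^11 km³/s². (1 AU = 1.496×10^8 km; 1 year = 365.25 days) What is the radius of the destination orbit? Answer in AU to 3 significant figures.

r₂ = 9.03 AU

In km: r₁ = 1.88 × 1.496×10^8 = 2.81248×10^8 km.
Transfer time t = 6.37 years × 365.25 × 86400 s = 2.01021912×10^8 s, and t = π√(a_t³/μ).
So a_t = (μ t²/π²)^(1/3) = (1.327×10^11 × (2.01021912×10^8)² / π²)^(1/3) = 8.1599×10^8 km.
Since a_t = (r₁ + r₂)/2, r₂ = 2a_t − r₁ = 2×8.1599×10^8 − 2.81248×10^8 = 1.350732×10^9 km.
In AU: r₂ = 1.350732×10^9 / 1.496×10^8 = 9.03 AU.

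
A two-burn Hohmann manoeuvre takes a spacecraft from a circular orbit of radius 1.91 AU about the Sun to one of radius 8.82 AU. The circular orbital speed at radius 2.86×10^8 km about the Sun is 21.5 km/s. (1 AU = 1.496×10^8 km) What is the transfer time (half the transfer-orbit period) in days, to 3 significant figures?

t = 2270 days

From the circular-orbit relation v² = μ/r at r = 2.86×10^8 km: μ = v²r = (21.5)² × 2.86×10^8 = 1.32204×10^11 km³/s².
In km: r₁ = 1.91 × 1.496×10^8 = 2.85736×10^8 km; r₂ = 8.82 × 1.496×10^8 = 1.319472×10^9 km.
Transfer-ellipse semi-major axis a_t = (r₁ + r₂)/2 = (2.85736×10^8 + 1.319472×10^9)/2 = 8.02604×10^8 km.
Half the transfer-orbit period gives t = π√(a_t³/μ) = 1.965×10^8 s.
Converting: 1.965×10^8 s ÷ 86400 s/day = 2270 days.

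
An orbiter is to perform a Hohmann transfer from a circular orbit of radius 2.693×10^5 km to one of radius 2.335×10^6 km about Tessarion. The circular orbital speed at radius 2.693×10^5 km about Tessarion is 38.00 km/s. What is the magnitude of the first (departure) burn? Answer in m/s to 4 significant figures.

Δv₁ = 12890 m/s

From the circular-orbit relation v² = μ/r at r = 2.693×10^5 km: μ = v²r = (38.00)² × 2.693×10^5 = 3.88869×10^8 km³/s².
The Hohmann ellipse has a_t = (r₁ + r₂)/2 = 1.30215×10^6 km.
Circular speed at r = 2.693×10^5 km: v_c = √(μ/r) = 38.00 km/s.
Vis-viva on the transfer ellipse at r = 2.693×10^5 km gives v_t = √[μ(2/r − 1/a_t)] = 50.89 km/s.
Δv₁ = |v_t − v_c| = |50.89 − 38.00| = 12.89 km/s.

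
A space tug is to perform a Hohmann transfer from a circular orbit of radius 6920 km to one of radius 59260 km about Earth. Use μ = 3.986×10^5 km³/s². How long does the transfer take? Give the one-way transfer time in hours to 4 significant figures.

Semi-major axis of the transfer orbit: a_t = (6920 + 59260)/2 = 33090 km.
Transfer time t = π√(a_t³/μ) = π√((33090)³ / 3.986×10^5) = 29952 s.
Converting: 29952 s ÷ 3600 s/hour = 8.320 hours.

t = 8.320 hours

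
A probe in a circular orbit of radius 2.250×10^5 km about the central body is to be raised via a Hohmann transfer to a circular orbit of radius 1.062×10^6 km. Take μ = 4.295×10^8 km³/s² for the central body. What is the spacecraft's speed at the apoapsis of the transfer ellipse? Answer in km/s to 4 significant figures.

Semi-major axis of the transfer orbit: a_t = (2.250×10^5 + 1.062×10^6)/2 = 6.435×10^5 km.
The apoapsis of the transfer ellipse is at r = 1.062×10^6 km.
Vis-viva: v = √[μ(2/r − 1/a_t)] = √[4.295×10^8 × (2/1.062×10^6 − 1/6.435×10^5)] = 11.89 km/s.

v = 11.89 km/s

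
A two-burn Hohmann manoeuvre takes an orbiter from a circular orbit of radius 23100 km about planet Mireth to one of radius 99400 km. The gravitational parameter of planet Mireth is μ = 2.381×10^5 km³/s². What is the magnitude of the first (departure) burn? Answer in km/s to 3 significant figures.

The Hohmann ellipse has a_t = (r₁ + r₂)/2 = 61250 km.
Circular speed at r = 23100 km: v_c = √(μ/r) = 3.2105 km/s.
Vis-viva on the transfer ellipse at r = 23100 km gives v_t = √[μ(2/r − 1/a_t)] = 4.0899 km/s.
Δv₁ = |v_t − v_c| = |4.0899 − 3.2105| = 0.8794 km/s.

Δv₁ = 0.879 km/s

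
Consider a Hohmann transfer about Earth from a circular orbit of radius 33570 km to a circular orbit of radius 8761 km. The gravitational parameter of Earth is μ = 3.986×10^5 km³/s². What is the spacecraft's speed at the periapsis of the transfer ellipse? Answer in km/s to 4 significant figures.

v = 8.495 km/s

The Hohmann ellipse has a_t = (r₁ + r₂)/2 = 21165.5 km.
The periapsis of the transfer ellipse is at r = 8761 km.
Vis-viva: v = √[μ(2/r − 1/a_t)] = √[3.986×10^5 × (2/8761 − 1/21165.5)] = 8.495 km/s.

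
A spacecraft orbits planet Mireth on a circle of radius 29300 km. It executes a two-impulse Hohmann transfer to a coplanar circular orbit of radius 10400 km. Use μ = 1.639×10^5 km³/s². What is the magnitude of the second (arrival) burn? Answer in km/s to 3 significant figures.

Transfer-ellipse semi-major axis a_t = (r₁ + r₂)/2 = (29300 + 10400)/2 = 19850 km.
On the circular orbit at r = 10400 km, v_c = √(μ/r) = 3.9698 km/s.
Vis-viva on the transfer ellipse at r = 10400 km gives v_t = √[μ(2/r − 1/a_t)] = 4.8231 km/s.
Δv₂ = |v_t − v_c| = |4.8231 − 3.9698| = 0.8533 km/s.

Δv₂ = 0.853 km/s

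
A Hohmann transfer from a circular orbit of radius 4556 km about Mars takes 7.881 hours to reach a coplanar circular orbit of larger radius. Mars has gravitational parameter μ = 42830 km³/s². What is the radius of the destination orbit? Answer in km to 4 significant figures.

Transfer time t = 7.881 hours = 28371.6 s, and t = π√(a_t³/μ).
So a_t = (μ t²/π²)^(1/3) = (42830 × (28371.6)² / π²)^(1/3) = 15173 km.
Since a_t = (r₁ + r₂)/2, r₂ = 2a_t − r₁ = 2×15173 − 4556 = 25790 km.

r₂ = 25790 km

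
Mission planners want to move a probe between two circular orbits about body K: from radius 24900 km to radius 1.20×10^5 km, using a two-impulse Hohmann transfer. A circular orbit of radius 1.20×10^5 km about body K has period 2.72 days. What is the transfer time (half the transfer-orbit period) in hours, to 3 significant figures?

t = 15.3 hours

From Kepler's third law T² = 4π²r³/μ at r = 1.20×10^5 km, T = 2.72 days = 2.72 × 86400 s = 2.35008×10^5 s: μ = 4π²r³/T² = 1.23520×10^6 km³/s².
Transfer-ellipse semi-major axis a_t = (r₁ + r₂)/2 = (24900 + 1.200×10^5)/2 = 72450 km.
Half the transfer-orbit period gives t = π√(a_t³/μ) = 55120 s.
Converting: 55120 s ÷ 3600 s/hour = 15.3 hours.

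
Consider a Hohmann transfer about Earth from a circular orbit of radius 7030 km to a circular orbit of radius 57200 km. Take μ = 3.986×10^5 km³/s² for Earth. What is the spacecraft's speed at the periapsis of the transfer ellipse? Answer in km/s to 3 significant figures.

v = 10.0 km/s

Semi-major axis of the transfer orbit: a_t = (7030 + 57200)/2 = 32115 km.
At periapsis, r = 7030 km.
Applying v² = μ(2/r − 1/a_t): v = 10.05 km/s.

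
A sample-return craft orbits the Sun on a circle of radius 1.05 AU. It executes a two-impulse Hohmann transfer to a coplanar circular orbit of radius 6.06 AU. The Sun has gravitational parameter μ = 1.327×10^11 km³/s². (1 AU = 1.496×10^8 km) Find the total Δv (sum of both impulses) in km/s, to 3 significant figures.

In km: r₁ = 1.05 × 1.496×10^8 = 1.5708×10^8 km; r₂ = 6.06 × 1.496×10^8 = 9.06576×10^8 km.
Transfer-ellipse semi-major axis a_t = (r₁ + r₂)/2 = (1.5708×10^8 + 9.06576×10^8)/2 = 5.31828×10^8 km.
At r₁ the circular-orbit speed is v₁ = √(μ/r₁) = 29.065 km/s.
On the transfer ellipse at r₁, vis-viva gives v_p = √[μ(2/r₁ − 1/a_t)] = 37.948 km/s.
First burn Δv₁ = |v_p − v₁| = 8.883 km/s.
At r₂, v₂ = √(μ/r₂) = 12.0986 km/s.
Transfer-orbit speed at r₂: v_a = √[μ(2/r₂ − 1/a_t)] = 6.57519 km/s.
Second burn Δv₂ = |v₂ − v_a| = 5.523 km/s.
Δv = Δv₁ + Δv₂ = 8.883 + 5.523 = 14.41 km/s.

Δv = 14.4 km/s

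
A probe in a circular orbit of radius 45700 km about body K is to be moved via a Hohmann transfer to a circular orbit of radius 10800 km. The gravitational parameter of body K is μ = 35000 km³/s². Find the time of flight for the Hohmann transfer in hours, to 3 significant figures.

The Hohmann ellipse has a_t = (r₁ + r₂)/2 = 28250 km.
Half the transfer-orbit period gives t = π√(a_t³/μ) = 79730 s.
Converting: 79730 s ÷ 3600 s/hour = 22.1 hours.

t = 22.1 hours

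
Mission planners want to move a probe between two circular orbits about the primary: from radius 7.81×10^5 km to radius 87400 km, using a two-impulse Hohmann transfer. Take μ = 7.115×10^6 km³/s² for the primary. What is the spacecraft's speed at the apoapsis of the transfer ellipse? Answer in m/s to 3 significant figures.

v = 1350 m/s

Semi-major axis of the transfer orbit: a_t = (7.810×10^5 + 87400)/2 = 4.342×10^5 km.
The apoapsis of the transfer ellipse is at r = 7.810×10^5 km.
Vis-viva: v = √[μ(2/r − 1/a_t)] = √[7.115×10^6 × (2/7.810×10^5 − 1/4.342×10^5)] = 1.354 km/s.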